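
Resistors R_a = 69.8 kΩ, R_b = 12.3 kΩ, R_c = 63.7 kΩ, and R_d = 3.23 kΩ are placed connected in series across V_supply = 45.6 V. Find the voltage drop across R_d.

V ≈ 0.988 V

ΣR = 69.8 + 12.3 + 63.7 + 3.23 = 149.0 kΩ.
By the voltage-divider rule, V = 45.6 × 3.230/149.0 = 0.9883 V.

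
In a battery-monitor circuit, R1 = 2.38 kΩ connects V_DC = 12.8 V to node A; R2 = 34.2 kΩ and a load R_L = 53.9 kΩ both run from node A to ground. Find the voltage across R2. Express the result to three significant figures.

First combine the lower leg with the load: R2 ‖ R_L = 20.92 kΩ.
Voltage divider with the loaded lower leg: V_out = 12.8 × 20.92/(2.38 + 20.92) = 12.8 × 0.8979 = 11.49 V.
(Unloaded it would be 12.0 V; the load pulls it down.)

V_out ≈ 11.5 V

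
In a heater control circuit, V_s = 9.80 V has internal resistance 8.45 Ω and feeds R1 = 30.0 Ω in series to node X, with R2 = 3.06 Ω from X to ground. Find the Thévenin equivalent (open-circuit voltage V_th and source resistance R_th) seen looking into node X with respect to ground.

R1' = 8.45 + 30.0 = 38.45 Ω (source resistance + R1).
V_th is the unloaded tap voltage: V_s · R2/(R1'+R2) = 9.80 × 0.07372 = 0.7224 V.
Zeroing V_s shorts the top of R1' to ground, so R_th = R1' ‖ R2 = 2.834 Ω.

V_th ≈ 0.722 V, R_th ≈ 2.83 Ω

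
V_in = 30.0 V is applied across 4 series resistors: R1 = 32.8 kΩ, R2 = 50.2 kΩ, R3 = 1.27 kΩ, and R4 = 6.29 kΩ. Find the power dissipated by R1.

Series current I = V_in/ΣR = 30.0/90.56 = 0.3313 mA.
P = I²R = 0.1097 × 32.8 = 3.600 mW.

P ≈ 3.60 mW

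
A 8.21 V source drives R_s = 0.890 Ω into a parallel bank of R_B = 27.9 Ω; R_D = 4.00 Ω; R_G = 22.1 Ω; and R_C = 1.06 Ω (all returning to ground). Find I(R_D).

I ≈ 0.962 A

Combine the parallel branches: R_p = (1/27.9 + 1/4.00 + 1/22.1 + 1/1.06)⁻¹ = 0.7846 Ω.
Node voltage V_A = V_in · R_p/(R_s + R_p) = 8.21 × 0.4685 = 3.847 V.
I(R_D) = V_A / R_D = 3.847/4.00 = 0.9617 A.
(Equivalently: I_total = 4.903 A, then current-divider fraction G_k/ΣG = 0.1962.)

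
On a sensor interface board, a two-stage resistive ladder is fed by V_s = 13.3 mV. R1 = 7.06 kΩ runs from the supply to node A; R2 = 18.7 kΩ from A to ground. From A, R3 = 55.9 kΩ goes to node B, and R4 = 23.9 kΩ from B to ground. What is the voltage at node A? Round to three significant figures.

V_A ≈ 9.07 mV

Looking into the second stage from A: R3 + R4 = 79.80 kΩ appears in parallel with R2.
R2 ‖ (R3+R4) = 15.15 kΩ.
V_A = 13.3 × 15.15/(7.06 + 15.15) = 9.072 mV.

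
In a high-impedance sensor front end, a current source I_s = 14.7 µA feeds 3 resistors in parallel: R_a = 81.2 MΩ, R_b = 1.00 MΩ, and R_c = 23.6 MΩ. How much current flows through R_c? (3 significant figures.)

I ≈ 0.591 µA

ΣG = 1/81.2 + 1/1.00 + 1/23.6 = 1.055.
By the current-divider rule, I = I_s · G_k/ΣG = 14.7 × 0.04018 = 0.5906 µA.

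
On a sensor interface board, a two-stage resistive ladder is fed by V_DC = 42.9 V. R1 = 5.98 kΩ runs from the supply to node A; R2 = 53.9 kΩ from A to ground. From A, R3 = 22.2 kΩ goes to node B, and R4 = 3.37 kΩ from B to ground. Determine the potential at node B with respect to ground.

V_B ≈ 4.20 V

Node A sees R2 in parallel with the series input of stage 2, R3 + R4 = 25.57 kΩ.
Effective lower resistance at A: R2 ‖ 25.57 = 17.34 kΩ.
So V_A = 42.9 × 0.7436 = 31.90 V.
Then the unloaded second divider: V_B = V_A × R4/(R3+R4) = 31.90 × 0.1318 = 4.204 V.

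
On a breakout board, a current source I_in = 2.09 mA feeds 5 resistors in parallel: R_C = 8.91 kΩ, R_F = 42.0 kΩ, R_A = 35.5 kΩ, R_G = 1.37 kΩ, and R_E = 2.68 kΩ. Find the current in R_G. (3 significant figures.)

Total conductance ΣG = 1/8.91 + 1/42.0 + 1/35.5 + 1/1.37 + 1/2.68 = 1.267 (units of 1/kΩ).
By the current-divider rule, I = I_in · G_k/ΣG = 2.09 × 0.5760 = 1.204 mA.

I ≈ 1.20 mA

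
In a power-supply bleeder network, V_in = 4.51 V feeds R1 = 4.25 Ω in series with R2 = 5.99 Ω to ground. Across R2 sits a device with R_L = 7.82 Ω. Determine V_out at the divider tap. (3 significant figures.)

V_out ≈ 2.00 V

The load sits in parallel with R2, giving an effective lower resistance R2' = R2·R_L/(R2+R_L) = 3.392 Ω.
Now apply the divider: V_out = 4.51 × 0.4439 = 2.002 V.
(Unloaded it would be 2.64 V; the load pulls it down.)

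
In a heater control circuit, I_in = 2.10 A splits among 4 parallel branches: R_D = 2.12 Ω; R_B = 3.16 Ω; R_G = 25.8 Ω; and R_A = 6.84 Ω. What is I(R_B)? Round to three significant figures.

Total conductance ΣG = 1/2.12 + 1/3.16 + 1/25.8 + 1/6.84 = 0.9731 (units of 1/Ω).
By the current-divider rule, I = I_in · G_k/ΣG = 2.10 × 0.3252 = 0.6829 A.

I ≈ 0.683 A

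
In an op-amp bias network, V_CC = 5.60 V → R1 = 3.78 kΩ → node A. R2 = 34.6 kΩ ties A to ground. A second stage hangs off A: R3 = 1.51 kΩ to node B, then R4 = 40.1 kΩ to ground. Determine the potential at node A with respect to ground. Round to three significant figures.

V_A ≈ 4.67 V

Looking into the second stage from A: R3 + R4 = 41.61 kΩ appears in parallel with R2.
Effective lower resistance at A: R2 ‖ 41.61 = 18.89 kΩ.
So V_A = 5.60 × 0.8333 = 4.666 V.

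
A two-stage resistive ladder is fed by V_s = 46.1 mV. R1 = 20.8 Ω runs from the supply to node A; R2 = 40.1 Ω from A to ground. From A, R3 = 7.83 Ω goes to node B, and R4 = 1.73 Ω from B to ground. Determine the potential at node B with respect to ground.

Looking into the second stage from A: R3 + R4 = 9.560 Ω appears in parallel with R2.
R2 ‖ (R3+R4) = 7.720 Ω.
V_A = 46.1 × 7.720/(20.8 + 7.720) = 12.48 mV.
Then the unloaded second divider: V_B = V_A × R4/(R3+R4) = 12.48 × 0.1810 = 2.258 mV.

V_B ≈ 2.26 mV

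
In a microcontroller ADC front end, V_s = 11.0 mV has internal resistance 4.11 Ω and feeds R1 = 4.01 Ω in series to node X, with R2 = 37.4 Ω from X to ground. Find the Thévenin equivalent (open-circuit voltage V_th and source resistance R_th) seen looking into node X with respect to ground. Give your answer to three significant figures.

R1' = 4.11 + 4.01 = 8.120 Ω (source resistance + R1).
Open-circuit (no load on X): V_th = V_s · R2/(R1' + R2) = 11.0 × 37.4/(8.120 + 37.4) = 9.038 mV.
Looking into X with the source shorted: R_th = R1'·R2/(R1'+R2) = 8.120 × 37.4/45.52 = 6.672 Ω.

V_th ≈ 9.04 mV, R_th ≈ 6.67 Ω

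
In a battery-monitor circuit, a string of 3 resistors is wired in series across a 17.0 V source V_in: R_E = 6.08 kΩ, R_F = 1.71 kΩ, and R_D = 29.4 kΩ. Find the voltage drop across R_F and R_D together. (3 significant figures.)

V ≈ 14.2 V

ΣR = 6.08 + 1.71 + 29.4 = 37.19 kΩ.
R_{R_F..R_D} = 1.71 + 29.4 = 31.11 kΩ.
By the voltage-divider rule, V = 17.0 × 31.11/37.19 = 14.22 V.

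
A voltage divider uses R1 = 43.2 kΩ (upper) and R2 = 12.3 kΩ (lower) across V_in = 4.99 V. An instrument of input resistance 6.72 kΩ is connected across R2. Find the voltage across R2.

V_out ≈ 0.456 V

R2 ‖ R_L = (12.3 × 6.72)/(12.3 + 6.72) = 4.346 kΩ.
Then V_out = V_in · R2'/(R1 + R2') = 4.99 × 4.346/47.55 = 0.4561 V.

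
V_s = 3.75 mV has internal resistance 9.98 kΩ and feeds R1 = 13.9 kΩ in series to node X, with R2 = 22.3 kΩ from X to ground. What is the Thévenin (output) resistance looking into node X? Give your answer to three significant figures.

R1' = 9.98 + 13.9 = 23.88 kΩ (source resistance + R1).
Looking into X with the source shorted: R_th = R1'·R2/(R1'+R2) = 23.88 × 22.3/46.18 = 11.53 kΩ.

R_th ≈ 11.5 kΩ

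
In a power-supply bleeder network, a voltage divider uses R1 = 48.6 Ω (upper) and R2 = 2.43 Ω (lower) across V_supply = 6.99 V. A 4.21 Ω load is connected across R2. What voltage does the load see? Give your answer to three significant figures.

R2 ‖ R_L = (2.43 × 4.21)/(2.43 + 4.21) = 1.541 Ω.
Voltage divider with the loaded lower leg: V_out = 6.99 × 1.541/(48.6 + 1.541) = 6.99 × 0.03073 = 0.2148 V.

V_out ≈ 0.215 V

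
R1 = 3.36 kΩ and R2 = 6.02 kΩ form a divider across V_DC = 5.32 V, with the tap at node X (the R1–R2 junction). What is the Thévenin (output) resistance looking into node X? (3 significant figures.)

R_th ≈ 2.16 kΩ

Looking into X with the source shorted: R_th = R1·R2/(R1+R2) = 3.360 × 6.02/9.380 = 2.156 kΩ.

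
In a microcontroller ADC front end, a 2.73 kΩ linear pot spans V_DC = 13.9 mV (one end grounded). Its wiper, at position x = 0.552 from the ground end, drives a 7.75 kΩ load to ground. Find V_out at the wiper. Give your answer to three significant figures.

Split the track: R_lower = x·R_p = 1.507 kΩ, R_upper = (1−x)·R_p = 1.223 kΩ.
(x·R_p) ‖ R_L = 1.262 kΩ.
V_out = 13.9 × 1.262/(1.223 + 1.262) = 7.058 mV.

V_out ≈ 7.06 mV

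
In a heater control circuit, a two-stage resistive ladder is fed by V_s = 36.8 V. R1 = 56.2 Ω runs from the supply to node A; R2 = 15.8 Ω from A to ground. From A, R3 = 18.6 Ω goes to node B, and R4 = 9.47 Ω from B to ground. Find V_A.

V_A ≈ 5.61 V

Looking into the second stage from A: R3 + R4 = 28.07 Ω appears in parallel with R2.
Effective lower resistance at A: R2 ‖ 28.07 = 10.11 Ω.
V_A = 36.8 × 10.11/(56.2 + 10.11) = 5.611 V.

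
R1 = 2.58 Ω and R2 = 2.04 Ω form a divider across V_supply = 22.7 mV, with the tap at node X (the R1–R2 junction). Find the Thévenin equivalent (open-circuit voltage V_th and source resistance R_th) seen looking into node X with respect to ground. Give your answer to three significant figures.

V_th is the unloaded tap voltage: V_supply · R2/(R1+R2) = 22.7 × 0.4416 = 10.02 mV.
Looking into X with the source shorted: R_th = R1·R2/(R1+R2) = 2.580 × 2.04/4.620 = 1.139 Ω.

V_th ≈ 10.0 mV, R_th ≈ 1.14 Ω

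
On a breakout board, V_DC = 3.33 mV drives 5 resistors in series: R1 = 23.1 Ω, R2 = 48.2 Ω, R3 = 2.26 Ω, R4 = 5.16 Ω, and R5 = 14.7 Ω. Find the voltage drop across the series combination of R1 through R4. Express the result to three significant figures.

V ≈ 2.81 mV

Series total: ΣR = 23.1 + 48.2 + 2.26 + 5.16 + 14.7 = 93.42 Ω.
R_{R1..R4} = 23.1 + 48.2 + 2.26 + 5.16 = 78.72 Ω.
V = V_DC · R/ΣR = 3.33 × 0.8426 = 2.806 mV.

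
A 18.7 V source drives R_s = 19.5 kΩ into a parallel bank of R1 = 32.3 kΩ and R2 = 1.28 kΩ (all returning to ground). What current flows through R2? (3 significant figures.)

Combine the parallel branches: R_p = (1/32.3 + 1/1.28)⁻¹ = 1.231 kΩ.
V_A = 18.7 × 1.231/20.73 = 1.111 V.
I(R2) = V_A / R2 = 1.111/1.28 = 0.8676 mA.

I ≈ 0.868 mA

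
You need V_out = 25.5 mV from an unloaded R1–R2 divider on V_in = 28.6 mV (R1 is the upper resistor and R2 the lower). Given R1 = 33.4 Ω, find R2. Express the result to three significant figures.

The divider ratio is R2/(R1+R2) = 25.5/28.6 = 0.8916.
So R2 = R1 · V_out/(V_in − V_out) = 33.4 × 25.5/(28.6 − 25.5) = 33.4 × 8.226 = 274.7 Ω.

R2 ≈ 275 Ω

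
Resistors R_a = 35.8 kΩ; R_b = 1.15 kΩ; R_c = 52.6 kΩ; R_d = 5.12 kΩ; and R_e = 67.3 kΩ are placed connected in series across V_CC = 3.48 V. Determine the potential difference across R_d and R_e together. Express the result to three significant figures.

V ≈ 1.56 V

ΣR = 35.8 + 1.15 + 52.6 + 5.12 + 67.3 = 162.0 kΩ.
R_{R_d..R_e} = 5.12 + 67.3 = 72.42 kΩ.
V = V_CC · R/ΣR = 3.48 × 0.4471 = 1.556 V.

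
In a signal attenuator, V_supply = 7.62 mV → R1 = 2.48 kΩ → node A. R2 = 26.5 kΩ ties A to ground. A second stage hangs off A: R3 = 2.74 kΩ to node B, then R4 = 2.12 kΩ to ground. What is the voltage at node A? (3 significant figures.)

V_A ≈ 4.75 mV

Node A sees R2 in parallel with the series input of stage 2, R3 + R4 = 4.860 kΩ.
R2 ‖ (R3+R4) = 4.107 kΩ.
V_A = 7.62 × 4.107/(2.48 + 4.107) = 4.751 mV.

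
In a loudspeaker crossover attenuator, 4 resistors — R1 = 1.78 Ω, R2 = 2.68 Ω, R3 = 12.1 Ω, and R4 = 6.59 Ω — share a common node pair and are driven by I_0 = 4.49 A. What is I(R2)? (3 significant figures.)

I ≈ 1.43 A

Conductances: ΣG = 1/1.78 + 1/2.68 + 1/12.1 + 1/6.59 = 1.169 (1/Ω).
By the current-divider rule, I = I_0 · G_k/ΣG = 4.49 × 0.3191 = 1.433 A.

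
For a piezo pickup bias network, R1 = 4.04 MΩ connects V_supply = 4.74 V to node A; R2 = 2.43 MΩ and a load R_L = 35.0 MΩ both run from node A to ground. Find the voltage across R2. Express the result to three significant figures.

V_out ≈ 1.71 V

R2 ‖ R_L = (2.43 × 35.0)/(2.43 + 35.0) = 2.272 MΩ.
Now apply the divider: V_out = 4.74 × 0.3600 = 1.706 V.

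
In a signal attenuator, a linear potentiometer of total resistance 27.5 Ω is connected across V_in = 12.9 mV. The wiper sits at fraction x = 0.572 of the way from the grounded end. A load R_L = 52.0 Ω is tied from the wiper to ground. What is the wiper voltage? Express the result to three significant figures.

V_out ≈ 6.53 mV

Lower segment x·R_p = 15.73 Ω; upper segment (1−x)·R_p = 11.77 Ω.
Lower segment in parallel with the load: 15.73 ‖ 52.0 = 12.08 Ω.
V_out = 12.9 × 12.08/(11.77 + 12.08) = 6.533 mV.
(Unloaded: V_out = x·V_in = 7.38 mV.)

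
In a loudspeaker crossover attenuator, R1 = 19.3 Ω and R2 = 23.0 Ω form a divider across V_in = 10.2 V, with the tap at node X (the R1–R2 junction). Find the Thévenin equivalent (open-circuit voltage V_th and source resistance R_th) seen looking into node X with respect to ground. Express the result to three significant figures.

V_th ≈ 5.55 V, R_th ≈ 10.5 Ω

Open-circuit (no load on X): V_th = V_in · R2/(R1 + R2) = 10.2 × 23.0/(19.30 + 23.0) = 5.546 V.
Looking into X with the source shorted: R_th = R1·R2/(R1+R2) = 19.30 × 23.0/42.30 = 10.49 Ω.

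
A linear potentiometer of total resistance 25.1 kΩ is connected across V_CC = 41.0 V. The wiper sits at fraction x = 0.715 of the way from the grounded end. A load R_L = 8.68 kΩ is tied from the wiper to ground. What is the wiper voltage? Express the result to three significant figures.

The pot divides into 7.154 kΩ above the wiper and 17.95 kΩ below.
(x·R_p) ‖ R_L = 5.850 kΩ.
Then V_out = V_CC · 5.850/(7.154 + 5.850) = 18.45 V.
(Unloaded: V_out = x·V_CC = 29.3 V.)

V_out ≈ 18.4 V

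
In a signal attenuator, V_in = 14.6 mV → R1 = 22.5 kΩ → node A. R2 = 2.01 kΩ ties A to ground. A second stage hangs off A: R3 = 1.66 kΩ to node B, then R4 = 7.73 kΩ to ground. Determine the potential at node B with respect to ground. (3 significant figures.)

V_B ≈ 0.824 mV

The second stage (R3 + R4 = 9.390 kΩ) loads node A in parallel with R2.
Effective lower resistance at A: R2 ‖ 9.390 = 1.656 kΩ.
V_A = 14.6 × 1.656/(22.5 + 1.656) = 1.001 mV.
V_B = V_A × 0.8232 = 0.8238 mV.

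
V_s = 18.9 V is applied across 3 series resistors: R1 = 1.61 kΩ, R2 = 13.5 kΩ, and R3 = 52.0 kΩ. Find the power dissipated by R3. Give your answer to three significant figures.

Series current I = V_s/ΣR = 18.9/67.11 = 0.2816 mA.
V(R3) = I·R = 14.64 V; P = V·I = 14.64 × 0.2816 = 4.124 mW.

P ≈ 4.12 mW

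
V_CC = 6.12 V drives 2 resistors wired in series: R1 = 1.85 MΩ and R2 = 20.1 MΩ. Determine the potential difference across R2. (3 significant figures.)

V ≈ 5.60 V

ΣR = 1.85 + 20.1 = 21.95 MΩ.
By the voltage-divider rule, V = 6.12 × 20.10/21.95 = 5.604 V.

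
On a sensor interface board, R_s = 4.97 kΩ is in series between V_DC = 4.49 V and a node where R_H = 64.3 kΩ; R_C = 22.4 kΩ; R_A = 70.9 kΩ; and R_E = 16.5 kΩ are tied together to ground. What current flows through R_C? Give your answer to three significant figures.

I ≈ 0.120 mA

Combine the parallel branches: R_p = (1/64.3 + 1/22.4 + 1/70.9 + 1/16.5)⁻¹ = 7.413 kΩ.
V_A = 4.49 × 7.413/12.38 = 2.688 V.
I(R_C) = V_A / R_C = 2.688/22.4 = 0.1200 mA.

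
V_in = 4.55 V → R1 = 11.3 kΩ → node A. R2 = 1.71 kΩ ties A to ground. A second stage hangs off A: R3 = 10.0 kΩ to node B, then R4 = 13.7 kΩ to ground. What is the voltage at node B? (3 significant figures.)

V_B ≈ 0.325 V

Node A sees R2 in parallel with the series input of stage 2, R3 + R4 = 23.70 kΩ.
Effective lower resistance at A: R2 ‖ 23.70 = 1.595 kΩ.
First divider: V_A = V_in · 1.595/(11.3 + 1.595) = 0.5628 V.
Then the unloaded second divider: V_B = V_A × R4/(R3+R4) = 0.5628 × 0.5781 = 0.3253 V.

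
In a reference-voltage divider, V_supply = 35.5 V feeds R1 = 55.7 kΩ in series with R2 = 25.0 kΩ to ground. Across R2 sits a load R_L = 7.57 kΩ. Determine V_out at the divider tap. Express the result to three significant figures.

First combine the lower leg with the load: R2 ‖ R_L = 5.811 kΩ.
Voltage divider with the loaded lower leg: V_out = 35.5 × 5.811/(55.7 + 5.811) = 35.5 × 0.09446 = 3.353 V.
(Unloaded it would be 11.0 V; the load pulls it down.)

V_out ≈ 3.35 V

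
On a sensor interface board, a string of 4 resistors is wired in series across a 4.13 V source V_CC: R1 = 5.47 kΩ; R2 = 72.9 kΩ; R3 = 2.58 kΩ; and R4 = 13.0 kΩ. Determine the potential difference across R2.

ΣR = 5.47 + 72.9 + 2.58 + 13.0 = 93.95 kΩ.
By the voltage-divider rule, V = 4.13 × 72.90/93.95 = 3.205 V.

V ≈ 3.20 V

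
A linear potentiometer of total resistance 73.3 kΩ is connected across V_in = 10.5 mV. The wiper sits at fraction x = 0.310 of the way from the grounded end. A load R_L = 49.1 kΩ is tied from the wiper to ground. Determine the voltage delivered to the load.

V_out ≈ 2.47 mV

Lower segment x·R_p = 22.72 kΩ; upper segment (1−x)·R_p = 50.58 kΩ.
Lower segment in parallel with the load: 22.72 ‖ 49.1 = 15.53 kΩ.
Then V_out = V_in · 15.53/(50.58 + 15.53) = 2.467 mV.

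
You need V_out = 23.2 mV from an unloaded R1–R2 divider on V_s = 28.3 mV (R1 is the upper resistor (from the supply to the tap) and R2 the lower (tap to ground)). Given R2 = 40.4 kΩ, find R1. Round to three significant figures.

The divider ratio is R2/(R1+R2) = 23.2/28.3 = 0.8198.
Rearranging, R1 = R2·(1−k)/k = 40.4 × 0.2198 = 8.881 kΩ.

R1 ≈ 8.88 kΩ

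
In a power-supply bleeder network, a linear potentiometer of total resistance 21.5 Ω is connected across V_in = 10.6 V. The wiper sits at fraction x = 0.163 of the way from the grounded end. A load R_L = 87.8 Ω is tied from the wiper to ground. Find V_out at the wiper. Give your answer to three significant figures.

The pot divides into 18.00 Ω above the wiper and 3.505 Ω below.
Lower segment in parallel with the load: 3.505 ‖ 87.8 = 3.370 Ω.
V_out = 10.6 × 3.370/(18.00 + 3.370) = 1.672 V.

V_out ≈ 1.67 V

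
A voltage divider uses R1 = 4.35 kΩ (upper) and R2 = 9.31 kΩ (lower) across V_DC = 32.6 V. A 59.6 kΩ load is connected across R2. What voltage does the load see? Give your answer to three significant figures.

First combine the lower leg with the load: R2 ‖ R_L = 8.052 kΩ.
Voltage divider with the loaded lower leg: V_out = 32.6 × 8.052/(4.35 + 8.052) = 32.6 × 0.6493 = 21.17 V.

V_out ≈ 21.2 V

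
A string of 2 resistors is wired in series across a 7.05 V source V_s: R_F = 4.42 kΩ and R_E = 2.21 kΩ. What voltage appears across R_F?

V ≈ 4.70 V

Total series resistance ΣR = 4.42 + 2.21 = 6.630 kΩ.
Voltage divider: V = V_s · (4.420 / 6.630) = 7.05 × 0.6667 = 4.700 V.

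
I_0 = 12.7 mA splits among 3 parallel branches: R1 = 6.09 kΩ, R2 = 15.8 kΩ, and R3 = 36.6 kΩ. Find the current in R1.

Conductances: ΣG = 1/6.09 + 1/15.8 + 1/36.6 = 0.2548 (1/kΩ).
Current divider: I(R1) = I_0 · G_k/ΣG = 12.7 × (0.1642/0.2548) = 12.7 × 0.6444 = 8.184 mA.

I ≈ 8.18 mA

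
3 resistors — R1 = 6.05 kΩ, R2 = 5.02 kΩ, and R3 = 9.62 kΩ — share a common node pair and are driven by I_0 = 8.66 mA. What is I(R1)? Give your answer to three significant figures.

I ≈ 3.06 mA

Total conductance ΣG = 1/6.05 + 1/5.02 + 1/9.62 = 0.4684 (units of 1/kΩ).
Current divider: I(R1) = I_0 · G_k/ΣG = 8.66 × (0.1653/0.4684) = 8.66 × 0.3528 = 3.056 mA.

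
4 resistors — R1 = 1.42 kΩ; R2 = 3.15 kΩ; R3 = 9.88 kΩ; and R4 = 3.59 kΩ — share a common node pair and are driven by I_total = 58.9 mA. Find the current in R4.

I ≈ 11.7 mA

Conductances: ΣG = 1/1.42 + 1/3.15 + 1/9.88 + 1/3.59 = 1.401 (1/kΩ).
R4 takes the fraction G_k/ΣG = 0.2786/1.401 = 0.1988, so I = 58.9 × 0.1988 = 11.71 mA.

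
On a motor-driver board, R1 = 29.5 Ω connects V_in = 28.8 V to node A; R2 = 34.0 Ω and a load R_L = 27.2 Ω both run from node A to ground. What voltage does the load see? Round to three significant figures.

The load sits in parallel with R2, giving an effective lower resistance R2' = R2·R_L/(R2+R_L) = 15.11 Ω.
Now apply the divider: V_out = 28.8 × 0.3387 = 9.755 V.
(Unloaded it would be 15.4 V; the load pulls it down.)

V_out ≈ 9.76 V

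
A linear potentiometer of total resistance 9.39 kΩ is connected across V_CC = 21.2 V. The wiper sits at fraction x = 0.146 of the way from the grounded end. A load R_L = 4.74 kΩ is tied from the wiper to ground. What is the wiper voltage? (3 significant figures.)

V_out ≈ 2.48 V

Lower segment x·R_p = 1.371 kΩ; upper segment (1−x)·R_p = 8.019 kΩ.
(x·R_p) ‖ R_L = 1.063 kΩ.
Then V_out = V_CC · 1.063/(8.019 + 1.063) = 2.482 V.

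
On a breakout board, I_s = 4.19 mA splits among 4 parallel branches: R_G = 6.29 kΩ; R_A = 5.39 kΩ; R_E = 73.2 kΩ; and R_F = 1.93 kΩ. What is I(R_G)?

ΣG = 1/6.29 + 1/5.39 + 1/73.2 + 1/1.93 = 0.8763.
By the current-divider rule, I = I_s · G_k/ΣG = 4.19 × 0.1814 = 0.7602 mA.

I ≈ 0.760 mA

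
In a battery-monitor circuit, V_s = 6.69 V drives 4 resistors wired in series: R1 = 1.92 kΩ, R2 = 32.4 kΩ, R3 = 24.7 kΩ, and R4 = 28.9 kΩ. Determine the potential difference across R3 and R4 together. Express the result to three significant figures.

V ≈ 4.08 V

Total series resistance ΣR = 1.92 + 32.4 + 24.7 + 28.9 = 87.92 kΩ.
R_{R3..R4} = 24.7 + 28.9 = 53.60 kΩ.
Voltage divider: V = V_s · (53.60 / 87.92) = 6.69 × 0.6096 = 4.079 V.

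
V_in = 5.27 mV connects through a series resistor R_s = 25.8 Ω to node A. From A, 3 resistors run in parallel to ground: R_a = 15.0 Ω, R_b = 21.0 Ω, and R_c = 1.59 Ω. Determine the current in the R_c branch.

I ≈ 0.164 mA

Equivalent of the parallel group: R_p = 1.346 Ω.
Node voltage V_A = V_in · R_p/(R_s + R_p) = 5.27 × 0.04957 = 0.2612 mV.
I(R_c) = V_A / R_c = 0.2612/1.59 = 0.1643 mA.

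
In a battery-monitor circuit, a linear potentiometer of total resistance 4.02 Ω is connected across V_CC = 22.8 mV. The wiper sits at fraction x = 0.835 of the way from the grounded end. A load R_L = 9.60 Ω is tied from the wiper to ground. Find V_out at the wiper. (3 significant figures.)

Lower segment x·R_p = 3.357 Ω; upper segment (1−x)·R_p = 0.6633 Ω.
(x·R_p) ‖ R_L = 2.487 Ω.
Loaded-divider output: V_out = 22.8 × 0.7895 = 18.00 mV.

V_out ≈ 18.0 mV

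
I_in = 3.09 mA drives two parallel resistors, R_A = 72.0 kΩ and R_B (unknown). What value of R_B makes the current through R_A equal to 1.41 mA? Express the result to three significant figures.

R_B ≈ 60.4 kΩ

Two-branch current divider: I_A = I_in · R_B/(R_A + R_B).
1.41/3.09 = R_B/(R_A + R_B) → R_B = R_A · (0.4563)/(1 − 0.4563) = 72.0 × 0.8393 = 60.43 kΩ.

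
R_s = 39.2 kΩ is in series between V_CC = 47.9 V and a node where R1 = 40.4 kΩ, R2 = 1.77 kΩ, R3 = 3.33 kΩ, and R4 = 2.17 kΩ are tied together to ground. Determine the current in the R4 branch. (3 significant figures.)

I ≈ 0.409 mA

Combine the parallel branches: R_p = (1/40.4 + 1/1.77 + 1/3.33 + 1/2.17)⁻¹ = 0.7403 kΩ.
Node voltage V_A = V_CC · R_p/(R_s + R_p) = 47.9 × 0.01853 = 0.8878 V.
I(R4) = V_A / R4 = 0.8878/2.17 = 0.4091 mA.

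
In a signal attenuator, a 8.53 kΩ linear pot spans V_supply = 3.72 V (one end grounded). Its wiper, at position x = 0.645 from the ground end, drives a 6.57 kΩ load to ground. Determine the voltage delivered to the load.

V_out ≈ 1.85 V

The pot divides into 3.028 kΩ above the wiper and 5.502 kΩ below.
(x·R_p) ‖ R_L = 2.994 kΩ.
Loaded-divider output: V_out = 3.72 × 0.4972 = 1.850 V.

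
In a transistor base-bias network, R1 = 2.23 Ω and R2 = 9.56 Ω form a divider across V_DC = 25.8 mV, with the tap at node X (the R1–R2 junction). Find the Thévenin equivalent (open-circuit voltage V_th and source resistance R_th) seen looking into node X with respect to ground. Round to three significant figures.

Open-circuit (no load on X): V_th = V_DC · R2/(R1 + R2) = 25.8 × 9.56/(2.230 + 9.56) = 20.92 mV.
With V_DC suppressed (replaced by a short), R_th = R1 ‖ R2 = (2.230 × 9.56)/(2.230 + 9.56) = 1.808 Ω.

V_th ≈ 20.9 mV, R_th ≈ 1.81 Ω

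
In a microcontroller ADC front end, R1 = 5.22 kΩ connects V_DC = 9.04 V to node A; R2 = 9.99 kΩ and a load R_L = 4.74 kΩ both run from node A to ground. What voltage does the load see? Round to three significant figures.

V_out ≈ 3.45 V

R2 ‖ R_L = (9.99 × 4.74)/(9.99 + 4.74) = 3.215 kΩ.
Voltage divider with the loaded lower leg: V_out = 9.04 × 3.215/(5.22 + 3.215) = 9.04 × 0.3811 = 3.445 V.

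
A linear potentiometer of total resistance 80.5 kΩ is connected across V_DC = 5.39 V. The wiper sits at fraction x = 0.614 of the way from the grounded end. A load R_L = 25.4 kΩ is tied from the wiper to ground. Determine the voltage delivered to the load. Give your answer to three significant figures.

Split the track: R_lower = x·R_p = 49.43 kΩ, R_upper = (1−x)·R_p = 31.07 kΩ.
Lower segment in parallel with the load: 49.43 ‖ 25.4 = 16.78 kΩ.
Loaded-divider output: V_out = 5.39 × 0.3506 = 1.890 V.
(Unloaded: V_out = x·V_DC = 3.31 V.)

V_out ≈ 1.89 V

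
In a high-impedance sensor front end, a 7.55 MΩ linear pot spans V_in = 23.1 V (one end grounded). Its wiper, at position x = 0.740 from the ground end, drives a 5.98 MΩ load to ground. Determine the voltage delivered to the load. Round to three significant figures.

Lower segment x·R_p = 5.587 MΩ; upper segment (1−x)·R_p = 1.963 MΩ.
(x·R_p) ‖ R_L = 2.888 MΩ.
V_out = 23.1 × 2.888/(1.963 + 2.888) = 13.75 V.

V_out ≈ 13.8 V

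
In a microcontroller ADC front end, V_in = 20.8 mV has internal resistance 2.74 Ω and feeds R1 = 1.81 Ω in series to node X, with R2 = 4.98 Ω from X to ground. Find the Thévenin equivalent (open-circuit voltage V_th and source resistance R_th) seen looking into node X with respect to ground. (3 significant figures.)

R1' = 2.74 + 1.81 = 4.550 Ω (source resistance + R1).
V_th is the unloaded tap voltage: V_in · R2/(R1'+R2) = 20.8 × 0.5226 = 10.87 mV.
Looking into X with the source shorted: R_th = R1'·R2/(R1'+R2) = 4.550 × 4.98/9.530 = 2.378 Ω.

V_th ≈ 10.9 mV, R_th ≈ 2.38 Ω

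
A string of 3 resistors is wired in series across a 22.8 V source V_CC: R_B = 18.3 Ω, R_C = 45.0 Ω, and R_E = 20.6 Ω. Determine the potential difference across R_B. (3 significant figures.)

Total series resistance ΣR = 18.3 + 45.0 + 20.6 = 83.90 Ω.
By the voltage-divider rule, V = 22.8 × 18.30/83.90 = 4.973 V.

V ≈ 4.97 V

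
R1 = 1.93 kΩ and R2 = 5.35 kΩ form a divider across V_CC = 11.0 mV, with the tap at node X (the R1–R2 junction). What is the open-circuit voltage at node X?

With X open, the divider is unloaded: V_th = 11.0 × 5.35/7.280 = 8.084 mV.

V_th ≈ 8.08 mV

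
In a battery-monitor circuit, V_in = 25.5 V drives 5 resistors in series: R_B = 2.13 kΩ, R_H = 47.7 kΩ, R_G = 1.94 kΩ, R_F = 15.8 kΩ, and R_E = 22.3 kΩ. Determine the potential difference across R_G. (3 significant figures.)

V ≈ 0.550 V

ΣR = 2.13 + 47.7 + 1.94 + 15.8 + 22.3 = 89.87 kΩ.
By the voltage-divider rule, V = 25.5 × 1.940/89.87 = 0.5505 V.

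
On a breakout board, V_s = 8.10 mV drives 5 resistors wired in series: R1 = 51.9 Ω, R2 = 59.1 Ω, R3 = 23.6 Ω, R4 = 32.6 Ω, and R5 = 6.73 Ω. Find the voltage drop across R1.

V ≈ 2.42 mV

Series total: ΣR = 51.9 + 59.1 + 23.6 + 32.6 + 6.73 = 173.9 Ω.
By the voltage-divider rule, V = 8.10 × 51.90/173.9 = 2.417 mV.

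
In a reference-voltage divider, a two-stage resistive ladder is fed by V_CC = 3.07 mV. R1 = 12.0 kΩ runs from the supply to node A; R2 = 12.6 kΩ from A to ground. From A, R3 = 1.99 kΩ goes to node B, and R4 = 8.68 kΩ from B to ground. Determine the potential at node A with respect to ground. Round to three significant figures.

Looking into the second stage from A: R3 + R4 = 10.67 kΩ appears in parallel with R2.
Effective lower resistance at A: R2 ‖ 10.67 = 5.777 kΩ.
So V_A = 3.07 × 0.3250 = 0.9977 mV.

V_A ≈ 0.998 mV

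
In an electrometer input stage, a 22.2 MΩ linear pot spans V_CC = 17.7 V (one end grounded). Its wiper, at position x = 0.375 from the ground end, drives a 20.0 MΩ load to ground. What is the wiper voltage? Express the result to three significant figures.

V_out ≈ 5.27 V

The pot divides into 13.88 MΩ above the wiper and 8.325 MΩ below.
(x·R_p) ‖ R_L = 5.878 MΩ.
V_out = 17.7 × 5.878/(13.88 + 5.878) = 5.267 V.
(Unloaded: V_out = x·V_CC = 6.64 V.)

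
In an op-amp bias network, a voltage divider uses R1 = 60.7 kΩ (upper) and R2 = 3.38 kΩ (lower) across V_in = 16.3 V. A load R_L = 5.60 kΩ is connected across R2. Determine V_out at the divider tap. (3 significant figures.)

V_out ≈ 0.547 V

R2 ‖ R_L = (3.38 × 5.60)/(3.38 + 5.60) = 2.108 kΩ.
Then V_out = V_in · R2'/(R1 + R2') = 16.3 × 2.108/62.81 = 0.5470 V.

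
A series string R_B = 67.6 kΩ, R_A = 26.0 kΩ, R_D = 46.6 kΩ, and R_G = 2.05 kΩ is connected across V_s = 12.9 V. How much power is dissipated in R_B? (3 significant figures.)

P ≈ 0.556 mW

ΣR = 142.2 kΩ → I = 12.9/142.2 = 0.09069 mA.
V(R_B) = I·R = 6.130 V; P = V·I = 6.130 × 0.09069 = 0.5559 mW.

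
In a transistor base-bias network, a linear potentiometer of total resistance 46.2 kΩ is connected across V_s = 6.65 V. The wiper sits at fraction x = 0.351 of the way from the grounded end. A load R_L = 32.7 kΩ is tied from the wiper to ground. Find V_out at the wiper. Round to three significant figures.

The pot divides into 29.98 kΩ above the wiper and 16.22 kΩ below.
(x·R_p) ‖ R_L = 10.84 kΩ.
Loaded-divider output: V_out = 6.65 × 0.2655 = 1.766 V.

V_out ≈ 1.77 V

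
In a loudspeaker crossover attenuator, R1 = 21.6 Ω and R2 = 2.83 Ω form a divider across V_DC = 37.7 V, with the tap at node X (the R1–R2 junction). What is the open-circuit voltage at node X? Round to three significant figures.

Open-circuit (no load on X): V_th = V_DC · R2/(R1 + R2) = 37.7 × 2.83/(21.60 + 2.83) = 4.367 V.

V_th ≈ 4.37 V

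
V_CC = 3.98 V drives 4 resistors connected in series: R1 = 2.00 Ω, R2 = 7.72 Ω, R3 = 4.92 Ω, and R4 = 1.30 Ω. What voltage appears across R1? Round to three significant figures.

V ≈ 0.499 V

Series total: ΣR = 2.00 + 7.72 + 4.92 + 1.30 = 15.94 Ω.
By the voltage-divider rule, V = 3.98 × 2.000/15.94 = 0.4994 V.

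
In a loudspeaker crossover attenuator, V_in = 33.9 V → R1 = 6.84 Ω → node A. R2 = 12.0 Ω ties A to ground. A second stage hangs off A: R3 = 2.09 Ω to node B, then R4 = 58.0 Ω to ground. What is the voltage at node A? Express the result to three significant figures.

The second stage (R3 + R4 = 60.09 Ω) loads node A in parallel with R2.
R2 ‖ (R3+R4) = 10.00 Ω.
First divider: V_A = V_in · 10.00/(6.84 + 10.00) = 20.13 V.

V_A ≈ 20.1 V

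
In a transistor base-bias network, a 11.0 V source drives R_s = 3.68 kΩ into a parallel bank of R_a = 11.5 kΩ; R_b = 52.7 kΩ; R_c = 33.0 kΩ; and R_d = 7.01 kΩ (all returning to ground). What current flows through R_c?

Combine the parallel branches: R_p = (1/11.5 + 1/52.7 + 1/33.0 + 1/7.01)⁻¹ = 3.586 kΩ.
V_A = 11.0 × 3.586/7.266 = 5.429 V.
I(R_c) = V_A / R_c = 5.429/33.0 = 0.1645 mA.

I ≈ 0.165 mA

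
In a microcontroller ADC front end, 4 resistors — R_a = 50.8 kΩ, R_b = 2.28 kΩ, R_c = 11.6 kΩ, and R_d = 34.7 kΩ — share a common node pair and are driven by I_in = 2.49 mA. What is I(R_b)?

I ≈ 1.90 mA

ΣG = 1/50.8 + 1/2.28 + 1/11.6 + 1/34.7 = 0.5733.
R_b takes the fraction G_k/ΣG = 0.4386/0.5733 = 0.7650, so I = 2.49 × 0.7650 = 1.905 mA.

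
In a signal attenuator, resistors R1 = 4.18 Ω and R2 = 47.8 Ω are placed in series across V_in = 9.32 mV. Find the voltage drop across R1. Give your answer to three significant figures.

ΣR = 4.18 + 47.8 = 51.98 Ω.
V = V_in · R/ΣR = 9.32 × 0.08042 = 0.7495 mV.

V ≈ 0.749 mV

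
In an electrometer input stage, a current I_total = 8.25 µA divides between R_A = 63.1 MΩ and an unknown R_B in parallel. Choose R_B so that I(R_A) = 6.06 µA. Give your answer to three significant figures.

R_B ≈ 175 MΩ

The fraction through R_A equals R_B/(R_A+R_B).
6.06/8.25 = R_B/(R_A + R_B) → R_B = R_A · (0.7345)/(1 − 0.7345) = 63.1 × 2.767 = 174.6 MΩ.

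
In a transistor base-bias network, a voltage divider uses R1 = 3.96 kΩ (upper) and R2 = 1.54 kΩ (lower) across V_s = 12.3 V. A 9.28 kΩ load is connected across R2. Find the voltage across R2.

R2 ‖ R_L = (1.54 × 9.28)/(1.54 + 9.28) = 1.321 kΩ.
Voltage divider with the loaded lower leg: V_out = 12.3 × 1.321/(3.96 + 1.321) = 12.3 × 0.2501 = 3.076 V.
(Unloaded it would be 3.44 V; the load pulls it down.)

V_out ≈ 3.08 V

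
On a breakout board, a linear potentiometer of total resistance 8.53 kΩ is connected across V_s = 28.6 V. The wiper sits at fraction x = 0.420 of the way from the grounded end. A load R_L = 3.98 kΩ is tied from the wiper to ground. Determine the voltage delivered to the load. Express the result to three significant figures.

V_out ≈ 7.89 V

Lower segment x·R_p = 3.583 kΩ; upper segment (1−x)·R_p = 4.947 kΩ.
R_L loads the lower segment: effective lower R = 1.885 kΩ.
V_out = 28.6 × 1.885/(4.947 + 1.885) = 7.892 V.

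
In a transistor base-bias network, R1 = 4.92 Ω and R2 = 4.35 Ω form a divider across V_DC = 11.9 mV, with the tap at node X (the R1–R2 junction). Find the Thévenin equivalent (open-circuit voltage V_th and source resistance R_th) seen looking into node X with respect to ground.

Open-circuit (no load on X): V_th = V_DC · R2/(R1 + R2) = 11.9 × 4.35/(4.920 + 4.35) = 5.584 mV.
With V_DC suppressed (replaced by a short), R_th = R1 ‖ R2 = (4.920 × 4.35)/(4.920 + 4.35) = 2.309 Ω.

V_th ≈ 5.58 mV, R_th ≈ 2.31 Ω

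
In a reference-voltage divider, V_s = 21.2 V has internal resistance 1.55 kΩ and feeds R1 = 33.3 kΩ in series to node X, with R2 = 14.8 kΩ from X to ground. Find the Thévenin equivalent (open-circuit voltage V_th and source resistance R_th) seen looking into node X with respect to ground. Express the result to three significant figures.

V_th ≈ 6.32 V, R_th ≈ 10.4 kΩ

R1' = 1.55 + 33.3 = 34.85 kΩ (source resistance + R1).
V_th is the unloaded tap voltage: V_s · R2/(R1'+R2) = 21.2 × 0.2981 = 6.319 V.
Looking into X with the source shorted: R_th = R1'·R2/(R1'+R2) = 34.85 × 14.8/49.65 = 10.39 kΩ.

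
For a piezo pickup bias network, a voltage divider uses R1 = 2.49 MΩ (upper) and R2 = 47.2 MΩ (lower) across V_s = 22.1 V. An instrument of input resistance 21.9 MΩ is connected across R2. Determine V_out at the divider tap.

R2 ‖ R_L = (47.2 × 21.9)/(47.2 + 21.9) = 14.96 MΩ.
Then V_out = V_s · R2'/(R1 + R2') = 22.1 × 14.96/17.45 = 18.95 V.
(Unloaded it would be 21.0 V; the load pulls it down.)

V_out ≈ 18.9 V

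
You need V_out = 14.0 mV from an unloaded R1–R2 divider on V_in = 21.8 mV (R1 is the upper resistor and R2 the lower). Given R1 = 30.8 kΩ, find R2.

R2 ≈ 55.3 kΩ

The divider ratio is R2/(R1+R2) = 14.0/21.8 = 0.6422.
Rearranging, R2 = R1·k/(1−k) = 30.8 × 1.795 = 55.28 kΩ.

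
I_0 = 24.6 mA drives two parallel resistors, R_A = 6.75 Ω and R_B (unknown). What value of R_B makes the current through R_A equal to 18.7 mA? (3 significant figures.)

R_B ≈ 21.4 Ω

The fraction through R_A equals R_B/(R_A+R_B).
18.7/24.6 = R_B/(R_A + R_B) → R_B = R_A · (0.7602)/(1 − 0.7602) = 6.75 × 3.169 = 21.39 Ω.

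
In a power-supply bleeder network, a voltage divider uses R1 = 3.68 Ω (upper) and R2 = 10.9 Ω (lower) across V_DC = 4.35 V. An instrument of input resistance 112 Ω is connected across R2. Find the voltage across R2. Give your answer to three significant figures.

The load sits in parallel with R2, giving an effective lower resistance R2' = R2·R_L/(R2+R_L) = 9.933 Ω.
Now apply the divider: V_out = 4.35 × 0.7297 = 3.174 V.

V_out ≈ 3.17 V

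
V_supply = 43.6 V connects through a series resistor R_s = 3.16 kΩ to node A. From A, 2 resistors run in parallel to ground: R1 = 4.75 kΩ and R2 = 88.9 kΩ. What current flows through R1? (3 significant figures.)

Combine the parallel branches: R_p = (1/4.75 + 1/88.9)⁻¹ = 4.509 kΩ.
V_A = 43.6 × 4.509/7.669 = 25.63 V.
I(R1) = V_A / R1 = 25.63/4.75 = 5.397 mA.

I ≈ 5.40 mA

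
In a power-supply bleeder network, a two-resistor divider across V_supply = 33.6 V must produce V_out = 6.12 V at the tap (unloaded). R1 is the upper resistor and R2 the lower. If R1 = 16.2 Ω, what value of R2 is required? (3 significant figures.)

R2 ≈ 3.61 Ω

V_out/V_supply = R2/(R1+R2) = 0.1821.
R2 = R1 · 0.1821/(1 − 0.1821) = 3.608 Ω.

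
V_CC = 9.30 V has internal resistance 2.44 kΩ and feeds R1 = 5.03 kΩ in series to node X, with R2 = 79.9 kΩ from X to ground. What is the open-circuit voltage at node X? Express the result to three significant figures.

R1' = 2.44 + 5.03 = 7.470 kΩ (source resistance + R1).
With X open, the divider is unloaded: V_th = 9.30 × 79.9/87.37 = 8.505 V.

V_th ≈ 8.50 V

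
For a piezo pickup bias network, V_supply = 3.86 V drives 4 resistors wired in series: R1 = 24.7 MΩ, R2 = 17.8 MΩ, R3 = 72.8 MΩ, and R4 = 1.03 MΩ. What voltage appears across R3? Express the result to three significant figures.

V ≈ 2.42 V

Series total: ΣR = 24.7 + 17.8 + 72.8 + 1.03 = 116.3 MΩ.
V = V_supply · R/ΣR = 3.86 × 0.6258 = 2.416 V.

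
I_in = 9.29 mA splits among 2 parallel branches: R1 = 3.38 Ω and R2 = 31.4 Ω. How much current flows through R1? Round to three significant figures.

I ≈ 8.39 mA

With just two branches, the current splits inversely with resistance.
So I = 9.29 × 31.4/34.78 = 8.387 mA.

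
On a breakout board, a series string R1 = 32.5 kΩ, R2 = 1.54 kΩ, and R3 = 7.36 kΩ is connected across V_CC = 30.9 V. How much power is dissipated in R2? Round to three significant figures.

The common current is I = 30.9/41.40 = 0.7464 mA.
P = I²R = 0.5571 × 1.54 = 0.8579 mW.

P ≈ 0.858 mW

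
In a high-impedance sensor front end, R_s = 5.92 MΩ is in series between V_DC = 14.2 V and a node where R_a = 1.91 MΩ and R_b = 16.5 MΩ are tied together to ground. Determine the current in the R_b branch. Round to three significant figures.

Combine the parallel branches: R_p = (1/1.91 + 1/16.5)⁻¹ = 1.712 MΩ.
V_A by voltage divider: V_A = 14.2 × 1.712/(5.92 + 1.712) = 3.185 V.
Branch current I = V_A/R_b = 3.185/16.5 = 0.1930 µA.
(Equivalently: I_total = 1.861 µA, then current-divider fraction G_k/ΣG = 0.1037.)

I ≈ 0.193 µA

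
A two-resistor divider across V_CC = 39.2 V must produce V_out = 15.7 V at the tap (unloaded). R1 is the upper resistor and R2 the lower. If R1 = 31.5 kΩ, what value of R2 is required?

R2 ≈ 21.0 kΩ

V_out/V_CC = R2/(R1+R2) = 0.4005.
Rearranging, R2 = R1·k/(1−k) = 31.5 × 0.6681 = 21.04 kΩ.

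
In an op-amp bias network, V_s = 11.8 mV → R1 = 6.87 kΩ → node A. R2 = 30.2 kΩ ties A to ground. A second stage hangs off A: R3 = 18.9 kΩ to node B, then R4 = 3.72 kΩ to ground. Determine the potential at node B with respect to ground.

Looking into the second stage from A: R3 + R4 = 22.62 kΩ appears in parallel with R2.
R2 ‖ (R3+R4) = 12.93 kΩ.
V_A = 11.8 × 12.93/(6.87 + 12.93) = 7.706 mV.
V_B = V_A × 0.1645 = 1.267 mV.

V_B ≈ 1.27 mV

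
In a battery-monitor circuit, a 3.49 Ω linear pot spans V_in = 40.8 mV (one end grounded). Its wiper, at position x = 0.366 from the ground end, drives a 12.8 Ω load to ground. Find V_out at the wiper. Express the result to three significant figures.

V_out ≈ 14.0 mV

Lower segment x·R_p = 1.277 Ω; upper segment (1−x)·R_p = 2.213 Ω.
Lower segment in parallel with the load: 1.277 ‖ 12.8 = 1.161 Ω.
Then V_out = V_in · 1.161/(2.213 + 1.161) = 14.04 mV.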